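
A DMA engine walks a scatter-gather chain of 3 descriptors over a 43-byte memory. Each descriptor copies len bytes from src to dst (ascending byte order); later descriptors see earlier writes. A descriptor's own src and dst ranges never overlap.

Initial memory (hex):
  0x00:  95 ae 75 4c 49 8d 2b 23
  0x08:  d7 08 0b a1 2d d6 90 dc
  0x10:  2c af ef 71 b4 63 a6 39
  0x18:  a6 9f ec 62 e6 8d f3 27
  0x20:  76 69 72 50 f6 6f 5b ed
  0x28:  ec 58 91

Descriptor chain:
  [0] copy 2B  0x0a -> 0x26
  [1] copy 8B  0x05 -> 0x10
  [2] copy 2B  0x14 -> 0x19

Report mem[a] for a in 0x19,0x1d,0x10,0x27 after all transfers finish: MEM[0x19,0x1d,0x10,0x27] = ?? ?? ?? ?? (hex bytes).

MEM[0x19,0x1d,0x10,0x27] = 08 8d 8d a1

[0] 0x0a->0x26 len=2 : 0b a1
[1] 0x05->0x10 len=8 : 8d 2b 23 d7 08 0b a1 2d
[2] 0x14->0x19 len=2 : 08 0b
query mem[0x19]=0x08, mem[0x1d]=0x8d, mem[0x10]=0x8d, mem[0x27]=0xa1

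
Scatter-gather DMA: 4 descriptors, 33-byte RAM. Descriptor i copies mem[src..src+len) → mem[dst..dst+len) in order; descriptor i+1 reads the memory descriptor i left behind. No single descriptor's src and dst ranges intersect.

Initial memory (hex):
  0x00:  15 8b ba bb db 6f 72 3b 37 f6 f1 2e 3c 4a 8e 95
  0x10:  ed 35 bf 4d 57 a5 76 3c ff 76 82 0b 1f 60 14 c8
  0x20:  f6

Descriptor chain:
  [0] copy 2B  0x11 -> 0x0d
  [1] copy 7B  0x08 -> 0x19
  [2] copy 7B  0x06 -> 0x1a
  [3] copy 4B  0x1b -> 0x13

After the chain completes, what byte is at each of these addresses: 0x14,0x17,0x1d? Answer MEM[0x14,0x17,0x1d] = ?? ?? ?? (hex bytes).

MEM[0x14,0x17,0x1d] = 37 3c f6

  after D0: wrote 2B at 0x0d = 35bf
  after D1: wrote 7B at 0x19 = 37f6f12e3c35bf
  after D2: wrote 7B at 0x1a = 723b37f6f12e3c
  after D3: wrote 4B at 0x13 = 3b37f6f1
query mem[0x14]=0x37, mem[0x17]=0x3c, mem[0x1d]=0xf6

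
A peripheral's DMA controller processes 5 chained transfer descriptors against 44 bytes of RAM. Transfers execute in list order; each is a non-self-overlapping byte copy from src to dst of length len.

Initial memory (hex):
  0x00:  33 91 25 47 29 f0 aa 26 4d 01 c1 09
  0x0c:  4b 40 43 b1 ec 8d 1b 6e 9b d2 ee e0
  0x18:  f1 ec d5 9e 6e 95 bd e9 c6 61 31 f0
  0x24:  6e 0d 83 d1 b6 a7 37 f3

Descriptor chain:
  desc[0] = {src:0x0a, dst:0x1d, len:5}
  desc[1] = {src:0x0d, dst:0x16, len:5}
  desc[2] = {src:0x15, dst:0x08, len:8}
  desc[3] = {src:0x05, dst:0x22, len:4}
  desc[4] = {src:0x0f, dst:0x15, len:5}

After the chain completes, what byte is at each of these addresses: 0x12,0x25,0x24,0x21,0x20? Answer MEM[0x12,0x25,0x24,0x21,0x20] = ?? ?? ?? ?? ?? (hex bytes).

#0 dst[0x1d+5] := {0xc1,0x09,0x4b,0x40,0x43}
#1 dst[0x16+5] := {0x40,0x43,0xb1,0xec,0x8d}
#2 dst[0x08+8] := {0xd2,0x40,0x43,0xb1,0xec,0x8d,0x9e,0x6e}
#3 dst[0x22+4] := {0xf0,0xaa,0x26,0xd2}
#4 dst[0x15+5] := {0x6e,0xec,0x8d,0x1b,0x6e}
query mem[0x12]=0x1b, mem[0x25]=0xd2, mem[0x24]=0x26, mem[0x21]=0x43, mem[0x20]=0x40

MEM[0x12,0x25,0x24,0x21,0x20] = 1b d2 26 43 40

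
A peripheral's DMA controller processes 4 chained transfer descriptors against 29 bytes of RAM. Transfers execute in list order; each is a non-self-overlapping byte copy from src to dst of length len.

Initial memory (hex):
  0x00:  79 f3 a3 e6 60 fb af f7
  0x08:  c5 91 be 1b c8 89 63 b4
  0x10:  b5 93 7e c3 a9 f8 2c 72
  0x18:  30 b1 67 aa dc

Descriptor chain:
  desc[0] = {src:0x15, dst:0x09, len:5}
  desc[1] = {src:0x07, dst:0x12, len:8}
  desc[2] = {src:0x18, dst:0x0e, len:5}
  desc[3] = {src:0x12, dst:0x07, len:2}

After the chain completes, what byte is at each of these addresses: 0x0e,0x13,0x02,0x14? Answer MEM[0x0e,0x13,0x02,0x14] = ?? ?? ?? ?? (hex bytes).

MEM[0x0e,0x13,0x02,0x14] = b1 c5 a3 f8

  after D0: wrote 5B at 0x09 = f82c7230b1
  after D1: wrote 8B at 0x12 = f7c5f82c7230b163
  after D2: wrote 5B at 0x0e = b16367aadc
  after D3: wrote 2B at 0x07 = dcc5
query mem[0x0e]=0xb1, mem[0x13]=0xc5, mem[0x02]=0xa3, mem[0x14]=0xf8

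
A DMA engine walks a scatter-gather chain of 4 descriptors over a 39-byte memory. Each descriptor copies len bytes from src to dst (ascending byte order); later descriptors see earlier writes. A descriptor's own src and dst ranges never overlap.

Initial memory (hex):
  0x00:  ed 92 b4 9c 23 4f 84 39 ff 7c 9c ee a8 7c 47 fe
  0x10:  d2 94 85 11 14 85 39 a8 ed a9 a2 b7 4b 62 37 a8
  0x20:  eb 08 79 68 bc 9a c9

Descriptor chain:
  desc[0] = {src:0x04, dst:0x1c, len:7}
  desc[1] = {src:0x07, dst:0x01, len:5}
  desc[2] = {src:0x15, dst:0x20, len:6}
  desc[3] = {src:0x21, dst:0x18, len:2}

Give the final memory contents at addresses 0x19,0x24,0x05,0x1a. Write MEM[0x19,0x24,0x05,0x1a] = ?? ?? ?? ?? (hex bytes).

  after D0: wrote 7B at 0x1c = 234f8439ff7c9c
  after D1: wrote 5B at 0x01 = 39ff7c9cee
  after D2: wrote 6B at 0x20 = 8539a8eda9a2
  after D3: wrote 2B at 0x18 = 39a8
query mem[0x19]=0xa8, mem[0x24]=0xa9, mem[0x05]=0xee, mem[0x1a]=0xa2

MEM[0x19,0x24,0x05,0x1a] = a8 a9 ee a2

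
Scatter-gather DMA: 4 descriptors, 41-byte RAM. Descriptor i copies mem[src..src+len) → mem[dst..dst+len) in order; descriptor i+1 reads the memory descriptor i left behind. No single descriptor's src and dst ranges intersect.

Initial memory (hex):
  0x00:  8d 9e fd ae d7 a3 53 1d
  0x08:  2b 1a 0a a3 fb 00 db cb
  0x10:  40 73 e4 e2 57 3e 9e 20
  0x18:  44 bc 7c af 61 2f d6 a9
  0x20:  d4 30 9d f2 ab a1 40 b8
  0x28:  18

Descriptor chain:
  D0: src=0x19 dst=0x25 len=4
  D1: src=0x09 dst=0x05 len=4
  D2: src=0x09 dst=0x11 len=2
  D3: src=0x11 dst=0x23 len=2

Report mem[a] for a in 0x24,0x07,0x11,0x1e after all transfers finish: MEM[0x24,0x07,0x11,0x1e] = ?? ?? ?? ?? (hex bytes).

MEM[0x24,0x07,0x11,0x1e] = 0a a3 1a d6

D0: mem[0x25..0x28] <- [bc 7c af 61]
D1: mem[0x05..0x08] <- [1a 0a a3 fb]
D2: mem[0x11..0x12] <- [1a 0a]
D3: mem[0x23..0x24] <- [1a 0a]
query mem[0x24]=0x0a, mem[0x07]=0xa3, mem[0x11]=0x1a, mem[0x1e]=0xd6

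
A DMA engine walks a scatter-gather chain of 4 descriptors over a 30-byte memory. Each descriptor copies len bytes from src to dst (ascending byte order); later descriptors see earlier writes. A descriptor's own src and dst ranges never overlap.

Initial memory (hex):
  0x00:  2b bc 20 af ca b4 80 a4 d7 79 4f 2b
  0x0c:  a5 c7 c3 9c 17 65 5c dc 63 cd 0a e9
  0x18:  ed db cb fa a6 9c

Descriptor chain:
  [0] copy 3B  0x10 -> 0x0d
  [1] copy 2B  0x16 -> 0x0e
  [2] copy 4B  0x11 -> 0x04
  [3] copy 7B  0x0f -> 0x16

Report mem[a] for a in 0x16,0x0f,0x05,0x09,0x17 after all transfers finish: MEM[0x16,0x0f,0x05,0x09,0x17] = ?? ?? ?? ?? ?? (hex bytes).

  after D0: wrote 3B at 0x0d = 17655c
  after D1: wrote 2B at 0x0e = 0ae9
  after D2: wrote 4B at 0x04 = 655cdc63
  after D3: wrote 7B at 0x16 = e917655cdc63cd
query mem[0x16]=0xe9, mem[0x0f]=0xe9, mem[0x05]=0x5c, mem[0x09]=0x79, mem[0x17]=0x17

MEM[0x16,0x0f,0x05,0x09,0x17] = e9 e9 5c 79 17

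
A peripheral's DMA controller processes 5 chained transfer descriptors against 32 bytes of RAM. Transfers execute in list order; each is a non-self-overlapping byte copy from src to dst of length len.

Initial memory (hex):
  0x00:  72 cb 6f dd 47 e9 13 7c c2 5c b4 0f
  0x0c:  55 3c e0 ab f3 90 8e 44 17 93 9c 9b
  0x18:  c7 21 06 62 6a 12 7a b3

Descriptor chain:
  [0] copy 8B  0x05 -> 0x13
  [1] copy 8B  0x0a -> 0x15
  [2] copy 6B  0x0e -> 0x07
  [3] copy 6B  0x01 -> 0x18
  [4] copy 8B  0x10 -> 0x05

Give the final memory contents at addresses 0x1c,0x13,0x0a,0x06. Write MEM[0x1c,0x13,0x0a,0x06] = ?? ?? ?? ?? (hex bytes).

#0 dst[0x13+8] := {0xe9,0x13,0x7c,0xc2,0x5c,0xb4,0x0f,0x55}
#1 dst[0x15+8] := {0xb4,0x0f,0x55,0x3c,0xe0,0xab,0xf3,0x90}
#2 dst[0x07+6] := {0xe0,0xab,0xf3,0x90,0x8e,0xe9}
#3 dst[0x18+6] := {0xcb,0x6f,0xdd,0x47,0xe9,0x13}
#4 dst[0x05+8] := {0xf3,0x90,0x8e,0xe9,0x13,0xb4,0x0f,0x55}
query mem[0x1c]=0xe9, mem[0x13]=0xe9, mem[0x0a]=0xb4, mem[0x06]=0x90

MEM[0x1c,0x13,0x0a,0x06] = e9 e9 b4 90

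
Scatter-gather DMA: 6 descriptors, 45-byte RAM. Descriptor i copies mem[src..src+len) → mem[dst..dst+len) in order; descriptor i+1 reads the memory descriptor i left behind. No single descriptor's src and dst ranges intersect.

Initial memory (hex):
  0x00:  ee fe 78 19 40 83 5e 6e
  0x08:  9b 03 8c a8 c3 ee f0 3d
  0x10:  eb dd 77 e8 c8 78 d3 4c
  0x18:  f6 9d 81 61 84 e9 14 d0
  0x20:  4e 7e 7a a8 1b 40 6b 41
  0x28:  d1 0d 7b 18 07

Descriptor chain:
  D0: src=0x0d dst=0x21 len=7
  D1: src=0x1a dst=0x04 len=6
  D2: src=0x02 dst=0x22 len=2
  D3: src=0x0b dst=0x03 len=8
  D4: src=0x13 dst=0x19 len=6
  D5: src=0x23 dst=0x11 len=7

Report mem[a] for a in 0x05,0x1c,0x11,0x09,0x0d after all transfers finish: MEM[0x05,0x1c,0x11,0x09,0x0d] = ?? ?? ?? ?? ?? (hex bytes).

D0: mem[0x21..0x27] <- [ee f0 3d eb dd 77 e8]
D1: mem[0x04..0x09] <- [81 61 84 e9 14 d0]
D2: mem[0x22..0x23] <- [78 19]
D3: mem[0x03..0x0a] <- [a8 c3 ee f0 3d eb dd 77]
D4: mem[0x19..0x1e] <- [e8 c8 78 d3 4c f6]
D5: mem[0x11..0x17] <- [19 eb dd 77 e8 d1 0d]
query mem[0x05]=0xee, mem[0x1c]=0xd3, mem[0x11]=0x19, mem[0x09]=0xdd, mem[0x0d]=0xee

MEM[0x05,0x1c,0x11,0x09,0x0d] = ee d3 19 dd ee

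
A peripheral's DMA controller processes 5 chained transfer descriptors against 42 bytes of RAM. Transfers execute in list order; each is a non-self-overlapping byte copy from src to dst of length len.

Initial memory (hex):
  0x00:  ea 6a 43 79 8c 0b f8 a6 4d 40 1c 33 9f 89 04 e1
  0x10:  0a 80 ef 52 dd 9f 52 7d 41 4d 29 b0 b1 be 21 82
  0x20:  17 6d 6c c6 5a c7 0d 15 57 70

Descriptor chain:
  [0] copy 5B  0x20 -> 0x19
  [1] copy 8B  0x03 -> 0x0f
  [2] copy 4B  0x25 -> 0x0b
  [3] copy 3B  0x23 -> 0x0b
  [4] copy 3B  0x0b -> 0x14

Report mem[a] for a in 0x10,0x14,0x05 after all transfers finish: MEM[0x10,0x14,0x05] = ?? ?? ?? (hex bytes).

MEM[0x10,0x14,0x05] = 8c c6 0b

D0: mem[0x19..0x1d] <- [17 6d 6c c6 5a]
D1: mem[0x0f..0x16] <- [79 8c 0b f8 a6 4d 40 1c]
D2: mem[0x0b..0x0e] <- [c7 0d 15 57]
D3: mem[0x0b..0x0d] <- [c6 5a c7]
D4: mem[0x14..0x16] <- [c6 5a c7]
query mem[0x10]=0x8c, mem[0x14]=0xc6, mem[0x05]=0x0b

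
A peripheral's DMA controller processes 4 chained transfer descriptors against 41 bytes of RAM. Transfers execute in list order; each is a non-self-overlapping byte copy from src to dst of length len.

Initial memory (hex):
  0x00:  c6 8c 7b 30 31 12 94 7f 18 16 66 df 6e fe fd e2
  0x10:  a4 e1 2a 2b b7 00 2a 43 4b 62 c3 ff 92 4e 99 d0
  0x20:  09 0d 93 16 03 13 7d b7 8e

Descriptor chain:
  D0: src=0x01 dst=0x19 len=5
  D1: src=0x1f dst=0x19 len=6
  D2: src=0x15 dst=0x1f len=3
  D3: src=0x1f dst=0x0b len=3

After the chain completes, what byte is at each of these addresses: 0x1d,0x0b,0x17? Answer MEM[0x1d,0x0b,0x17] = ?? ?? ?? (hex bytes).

MEM[0x1d,0x0b,0x17] = 16 00 43

D0: mem[0x19..0x1d] <- [8c 7b 30 31 12]
D1: mem[0x19..0x1e] <- [d0 09 0d 93 16 03]
D2: mem[0x1f..0x21] <- [00 2a 43]
D3: mem[0x0b..0x0d] <- [00 2a 43]
query mem[0x1d]=0x16, mem[0x0b]=0x00, mem[0x17]=0x43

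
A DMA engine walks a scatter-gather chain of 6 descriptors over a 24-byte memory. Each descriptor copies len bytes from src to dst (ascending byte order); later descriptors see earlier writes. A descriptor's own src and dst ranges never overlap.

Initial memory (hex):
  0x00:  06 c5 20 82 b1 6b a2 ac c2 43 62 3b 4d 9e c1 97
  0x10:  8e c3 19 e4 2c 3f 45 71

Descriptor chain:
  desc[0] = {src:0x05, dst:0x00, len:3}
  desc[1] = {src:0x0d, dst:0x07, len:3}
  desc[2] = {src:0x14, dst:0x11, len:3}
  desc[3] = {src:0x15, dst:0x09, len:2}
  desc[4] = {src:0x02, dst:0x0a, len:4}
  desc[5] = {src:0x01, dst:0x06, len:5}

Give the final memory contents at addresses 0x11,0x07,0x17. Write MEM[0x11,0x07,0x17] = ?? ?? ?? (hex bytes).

MEM[0x11,0x07,0x17] = 2c ac 71

[0] 0x05->0x00 len=3 : 6b a2 ac
[1] 0x0d->0x07 len=3 : 9e c1 97
[2] 0x14->0x11 len=3 : 2c 3f 45
[3] 0x15->0x09 len=2 : 3f 45
[4] 0x02->0x0a len=4 : ac 82 b1 6b
[5] 0x01->0x06 len=5 : a2 ac 82 b1 6b
query mem[0x11]=0x2c, mem[0x07]=0xac, mem[0x17]=0x71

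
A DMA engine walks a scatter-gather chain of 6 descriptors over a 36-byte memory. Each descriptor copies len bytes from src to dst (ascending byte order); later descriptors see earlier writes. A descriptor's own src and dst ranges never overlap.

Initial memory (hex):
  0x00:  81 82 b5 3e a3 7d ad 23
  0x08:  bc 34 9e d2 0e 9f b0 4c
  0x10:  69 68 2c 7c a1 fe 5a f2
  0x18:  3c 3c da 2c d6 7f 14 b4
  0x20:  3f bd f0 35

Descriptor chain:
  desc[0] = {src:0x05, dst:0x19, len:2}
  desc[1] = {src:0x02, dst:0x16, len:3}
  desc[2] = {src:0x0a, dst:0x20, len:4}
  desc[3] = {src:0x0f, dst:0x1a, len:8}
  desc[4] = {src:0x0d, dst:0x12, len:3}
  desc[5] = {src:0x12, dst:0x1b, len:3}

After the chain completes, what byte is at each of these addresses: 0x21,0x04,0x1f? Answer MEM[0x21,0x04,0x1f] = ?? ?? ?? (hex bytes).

[0] 0x05->0x19 len=2 : 7d ad
[1] 0x02->0x16 len=3 : b5 3e a3
[2] 0x0a->0x20 len=4 : 9e d2 0e 9f
[3] 0x0f->0x1a len=8 : 4c 69 68 2c 7c a1 fe b5
[4] 0x0d->0x12 len=3 : 9f b0 4c
[5] 0x12->0x1b len=3 : 9f b0 4c
query mem[0x21]=0xb5, mem[0x04]=0xa3, mem[0x1f]=0xa1

MEM[0x21,0x04,0x1f] = b5 a3 a1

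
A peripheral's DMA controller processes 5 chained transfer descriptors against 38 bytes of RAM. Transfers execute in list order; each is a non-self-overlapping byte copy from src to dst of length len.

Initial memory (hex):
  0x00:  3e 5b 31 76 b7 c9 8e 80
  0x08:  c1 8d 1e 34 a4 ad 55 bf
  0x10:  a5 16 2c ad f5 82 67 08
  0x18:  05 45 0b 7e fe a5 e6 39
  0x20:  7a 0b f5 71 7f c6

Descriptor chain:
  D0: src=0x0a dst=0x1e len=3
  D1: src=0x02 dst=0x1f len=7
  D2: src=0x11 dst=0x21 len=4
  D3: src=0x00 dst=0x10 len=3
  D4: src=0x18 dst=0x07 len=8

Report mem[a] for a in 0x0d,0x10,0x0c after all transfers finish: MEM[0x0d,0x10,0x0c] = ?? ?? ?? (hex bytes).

[0] 0x0a->0x1e len=3 : 1e 34 a4
[1] 0x02->0x1f len=7 : 31 76 b7 c9 8e 80 c1
[2] 0x11->0x21 len=4 : 16 2c ad f5
[3] 0x00->0x10 len=3 : 3e 5b 31
[4] 0x18->0x07 len=8 : 05 45 0b 7e fe a5 1e 31
query mem[0x0d]=0x1e, mem[0x10]=0x3e, mem[0x0c]=0xa5

MEM[0x0d,0x10,0x0c] = 1e 3e a5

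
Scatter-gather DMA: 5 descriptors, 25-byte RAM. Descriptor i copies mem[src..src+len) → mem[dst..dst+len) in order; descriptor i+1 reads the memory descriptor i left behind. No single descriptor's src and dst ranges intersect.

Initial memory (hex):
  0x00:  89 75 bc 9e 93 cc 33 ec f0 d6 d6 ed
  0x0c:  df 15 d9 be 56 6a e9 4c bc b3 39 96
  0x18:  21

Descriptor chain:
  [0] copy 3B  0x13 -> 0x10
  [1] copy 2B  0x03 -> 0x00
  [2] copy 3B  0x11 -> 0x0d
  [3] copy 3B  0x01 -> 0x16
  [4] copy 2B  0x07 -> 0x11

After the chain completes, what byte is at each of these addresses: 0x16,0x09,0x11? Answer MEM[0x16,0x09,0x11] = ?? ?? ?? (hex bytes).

MEM[0x16,0x09,0x11] = 93 d6 ec

[0] 0x13->0x10 len=3 : 4c bc b3
[1] 0x03->0x00 len=2 : 9e 93
[2] 0x11->0x0d len=3 : bc b3 4c
[3] 0x01->0x16 len=3 : 93 bc 9e
[4] 0x07->0x11 len=2 : ec f0
query mem[0x16]=0x93, mem[0x09]=0xd6, mem[0x11]=0xec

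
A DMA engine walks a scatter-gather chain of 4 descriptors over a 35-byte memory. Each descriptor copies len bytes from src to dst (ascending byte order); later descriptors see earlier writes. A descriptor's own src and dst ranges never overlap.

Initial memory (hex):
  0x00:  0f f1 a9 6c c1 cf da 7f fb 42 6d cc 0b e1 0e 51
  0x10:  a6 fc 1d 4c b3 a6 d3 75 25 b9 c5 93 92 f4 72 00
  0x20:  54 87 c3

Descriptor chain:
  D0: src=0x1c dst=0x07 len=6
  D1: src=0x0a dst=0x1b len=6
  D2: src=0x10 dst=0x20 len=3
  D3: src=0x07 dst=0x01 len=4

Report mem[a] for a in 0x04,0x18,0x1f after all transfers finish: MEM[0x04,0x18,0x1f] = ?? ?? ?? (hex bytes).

MEM[0x04,0x18,0x1f] = 00 25 0e

D0: mem[0x07..0x0c] <- [92 f4 72 00 54 87]
D1: mem[0x1b..0x20] <- [00 54 87 e1 0e 51]
D2: mem[0x20..0x22] <- [a6 fc 1d]
D3: mem[0x01..0x04] <- [92 f4 72 00]
query mem[0x04]=0x00, mem[0x18]=0x25, mem[0x1f]=0x0e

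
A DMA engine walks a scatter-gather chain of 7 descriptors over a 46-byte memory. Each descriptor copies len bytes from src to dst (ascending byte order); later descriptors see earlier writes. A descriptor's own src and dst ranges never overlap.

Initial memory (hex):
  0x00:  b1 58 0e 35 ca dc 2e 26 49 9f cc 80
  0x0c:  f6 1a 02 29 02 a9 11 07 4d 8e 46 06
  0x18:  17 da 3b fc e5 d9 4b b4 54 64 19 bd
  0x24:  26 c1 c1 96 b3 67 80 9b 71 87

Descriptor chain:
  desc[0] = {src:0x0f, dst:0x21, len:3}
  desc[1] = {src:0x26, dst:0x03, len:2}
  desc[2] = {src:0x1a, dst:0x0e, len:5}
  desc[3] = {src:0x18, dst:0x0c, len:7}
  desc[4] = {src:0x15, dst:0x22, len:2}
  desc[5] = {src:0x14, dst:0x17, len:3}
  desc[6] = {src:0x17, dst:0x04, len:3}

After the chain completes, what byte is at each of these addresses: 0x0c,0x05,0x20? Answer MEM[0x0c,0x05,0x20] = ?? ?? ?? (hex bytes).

MEM[0x0c,0x05,0x20] = 17 8e 54

[0] 0x0f->0x21 len=3 : 29 02 a9
[1] 0x26->0x03 len=2 : c1 96
[2] 0x1a->0x0e len=5 : 3b fc e5 d9 4b
[3] 0x18->0x0c len=7 : 17 da 3b fc e5 d9 4b
[4] 0x15->0x22 len=2 : 8e 46
[5] 0x14->0x17 len=3 : 4d 8e 46
[6] 0x17->0x04 len=3 : 4d 8e 46
query mem[0x0c]=0x17, mem[0x05]=0x8e, mem[0x20]=0x54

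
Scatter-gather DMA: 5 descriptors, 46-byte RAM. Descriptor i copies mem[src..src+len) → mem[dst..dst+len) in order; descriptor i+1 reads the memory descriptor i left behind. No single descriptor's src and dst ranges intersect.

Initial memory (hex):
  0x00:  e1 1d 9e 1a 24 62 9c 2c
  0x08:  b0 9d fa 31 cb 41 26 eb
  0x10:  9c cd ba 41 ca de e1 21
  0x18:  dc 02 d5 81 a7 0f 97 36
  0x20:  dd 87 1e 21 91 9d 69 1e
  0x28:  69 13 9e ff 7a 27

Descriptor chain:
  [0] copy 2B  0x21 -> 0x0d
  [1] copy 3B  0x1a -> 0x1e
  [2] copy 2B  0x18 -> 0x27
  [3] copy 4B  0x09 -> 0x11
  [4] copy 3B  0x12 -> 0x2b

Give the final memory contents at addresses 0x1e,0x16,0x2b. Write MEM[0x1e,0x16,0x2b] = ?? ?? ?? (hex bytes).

MEM[0x1e,0x16,0x2b] = d5 e1 fa

#0 dst[0x0d+2] := {0x87,0x1e}
#1 dst[0x1e+3] := {0xd5,0x81,0xa7}
#2 dst[0x27+2] := {0xdc,0x02}
#3 dst[0x11+4] := {0x9d,0xfa,0x31,0xcb}
#4 dst[0x2b+3] := {0xfa,0x31,0xcb}
query mem[0x1e]=0xd5, mem[0x16]=0xe1, mem[0x2b]=0xfa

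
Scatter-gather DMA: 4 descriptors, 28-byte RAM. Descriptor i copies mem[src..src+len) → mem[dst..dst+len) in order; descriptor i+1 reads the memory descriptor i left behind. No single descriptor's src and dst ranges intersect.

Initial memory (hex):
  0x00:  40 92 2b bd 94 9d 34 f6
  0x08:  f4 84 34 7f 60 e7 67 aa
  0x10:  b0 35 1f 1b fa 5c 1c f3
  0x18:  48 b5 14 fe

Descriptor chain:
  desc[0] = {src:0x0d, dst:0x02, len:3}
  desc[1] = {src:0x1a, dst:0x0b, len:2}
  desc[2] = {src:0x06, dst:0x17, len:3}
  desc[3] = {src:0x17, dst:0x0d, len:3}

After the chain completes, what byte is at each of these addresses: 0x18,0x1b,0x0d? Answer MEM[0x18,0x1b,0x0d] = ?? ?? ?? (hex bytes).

D0: mem[0x02..0x04] <- [e7 67 aa]
D1: mem[0x0b..0x0c] <- [14 fe]
D2: mem[0x17..0x19] <- [34 f6 f4]
D3: mem[0x0d..0x0f] <- [34 f6 f4]
query mem[0x18]=0xf6, mem[0x1b]=0xfe, mem[0x0d]=0x34

MEM[0x18,0x1b,0x0d] = f6 fe 34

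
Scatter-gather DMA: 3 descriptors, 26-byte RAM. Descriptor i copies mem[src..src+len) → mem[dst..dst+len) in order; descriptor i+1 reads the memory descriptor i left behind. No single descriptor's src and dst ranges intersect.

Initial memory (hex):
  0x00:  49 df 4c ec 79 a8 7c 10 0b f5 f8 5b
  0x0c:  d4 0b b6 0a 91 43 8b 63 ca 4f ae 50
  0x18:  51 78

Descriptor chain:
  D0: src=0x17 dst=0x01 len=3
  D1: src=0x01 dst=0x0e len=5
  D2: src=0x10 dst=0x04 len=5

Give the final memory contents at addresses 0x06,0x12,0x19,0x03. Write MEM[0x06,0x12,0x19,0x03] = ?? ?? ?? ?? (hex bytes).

MEM[0x06,0x12,0x19,0x03] = a8 a8 78 78

#0 dst[0x01+3] := {0x50,0x51,0x78}
#1 dst[0x0e+5] := {0x50,0x51,0x78,0x79,0xa8}
#2 dst[0x04+5] := {0x78,0x79,0xa8,0x63,0xca}
query mem[0x06]=0xa8, mem[0x12]=0xa8, mem[0x19]=0x78, mem[0x03]=0x78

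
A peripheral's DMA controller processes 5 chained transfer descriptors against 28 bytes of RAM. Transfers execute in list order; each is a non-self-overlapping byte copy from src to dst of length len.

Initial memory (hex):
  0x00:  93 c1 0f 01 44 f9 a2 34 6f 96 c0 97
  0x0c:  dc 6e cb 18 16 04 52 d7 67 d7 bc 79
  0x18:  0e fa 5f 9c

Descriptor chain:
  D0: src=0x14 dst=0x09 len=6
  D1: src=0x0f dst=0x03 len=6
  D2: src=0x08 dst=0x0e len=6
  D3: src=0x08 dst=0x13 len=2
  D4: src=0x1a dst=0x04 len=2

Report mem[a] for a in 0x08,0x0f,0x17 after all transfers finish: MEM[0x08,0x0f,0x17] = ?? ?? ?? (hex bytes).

MEM[0x08,0x0f,0x17] = 67 67 79

D0: mem[0x09..0x0e] <- [67 d7 bc 79 0e fa]
D1: mem[0x03..0x08] <- [18 16 04 52 d7 67]
D2: mem[0x0e..0x13] <- [67 67 d7 bc 79 0e]
D3: mem[0x13..0x14] <- [67 67]
D4: mem[0x04..0x05] <- [5f 9c]
query mem[0x08]=0x67, mem[0x0f]=0x67, mem[0x17]=0x79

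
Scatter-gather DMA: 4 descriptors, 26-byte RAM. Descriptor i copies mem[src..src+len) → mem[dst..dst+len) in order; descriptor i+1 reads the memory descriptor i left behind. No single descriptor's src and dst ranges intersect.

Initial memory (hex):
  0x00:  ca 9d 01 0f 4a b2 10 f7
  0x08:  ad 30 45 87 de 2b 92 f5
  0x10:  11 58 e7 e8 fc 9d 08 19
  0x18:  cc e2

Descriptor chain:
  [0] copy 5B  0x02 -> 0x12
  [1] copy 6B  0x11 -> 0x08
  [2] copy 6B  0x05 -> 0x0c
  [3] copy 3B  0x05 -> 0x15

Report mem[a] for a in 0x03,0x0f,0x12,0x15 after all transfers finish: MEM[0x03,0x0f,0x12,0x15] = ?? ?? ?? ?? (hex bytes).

MEM[0x03,0x0f,0x12,0x15] = 0f 58 01 b2

D0: mem[0x12..0x16] <- [01 0f 4a b2 10]
D1: mem[0x08..0x0d] <- [58 01 0f 4a b2 10]
D2: mem[0x0c..0x11] <- [b2 10 f7 58 01 0f]
D3: mem[0x15..0x17] <- [b2 10 f7]
query mem[0x03]=0x0f, mem[0x0f]=0x58, mem[0x12]=0x01, mem[0x15]=0xb2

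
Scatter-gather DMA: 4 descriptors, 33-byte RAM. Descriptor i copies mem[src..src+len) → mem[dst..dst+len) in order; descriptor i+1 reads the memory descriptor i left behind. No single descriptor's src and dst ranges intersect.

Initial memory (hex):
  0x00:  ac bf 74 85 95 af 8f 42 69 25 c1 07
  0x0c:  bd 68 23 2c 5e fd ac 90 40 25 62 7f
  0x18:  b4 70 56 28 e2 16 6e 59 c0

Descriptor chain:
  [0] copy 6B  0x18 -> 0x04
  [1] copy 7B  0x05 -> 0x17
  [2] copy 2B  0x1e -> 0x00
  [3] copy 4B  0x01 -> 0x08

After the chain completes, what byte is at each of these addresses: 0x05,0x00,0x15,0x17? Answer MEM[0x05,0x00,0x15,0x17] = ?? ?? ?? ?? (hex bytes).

MEM[0x05,0x00,0x15,0x17] = 70 6e 25 70

  after D0: wrote 6B at 0x04 = b4705628e216
  after D1: wrote 7B at 0x17 = 705628e216c107
  after D2: wrote 2B at 0x00 = 6e59
  after D3: wrote 4B at 0x08 = 597485b4
query mem[0x05]=0x70, mem[0x00]=0x6e, mem[0x15]=0x25, mem[0x17]=0x70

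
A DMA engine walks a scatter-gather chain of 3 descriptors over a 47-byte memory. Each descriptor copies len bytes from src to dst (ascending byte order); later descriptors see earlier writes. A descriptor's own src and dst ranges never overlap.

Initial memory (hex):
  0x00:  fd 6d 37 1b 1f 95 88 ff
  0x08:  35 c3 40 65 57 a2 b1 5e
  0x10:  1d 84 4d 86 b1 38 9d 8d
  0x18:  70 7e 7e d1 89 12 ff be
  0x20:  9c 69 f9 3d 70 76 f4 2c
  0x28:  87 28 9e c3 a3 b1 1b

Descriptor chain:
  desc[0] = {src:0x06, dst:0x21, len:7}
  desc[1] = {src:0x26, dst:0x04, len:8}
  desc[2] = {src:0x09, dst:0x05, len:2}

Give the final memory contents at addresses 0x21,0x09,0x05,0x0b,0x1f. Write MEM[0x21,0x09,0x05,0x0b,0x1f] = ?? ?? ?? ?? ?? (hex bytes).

D0: mem[0x21..0x27] <- [88 ff 35 c3 40 65 57]
D1: mem[0x04..0x0b] <- [65 57 87 28 9e c3 a3 b1]
D2: mem[0x05..0x06] <- [c3 a3]
query mem[0x21]=0x88, mem[0x09]=0xc3, mem[0x05]=0xc3, mem[0x0b]=0xb1, mem[0x1f]=0xbe

MEM[0x21,0x09,0x05,0x0b,0x1f] = 88 c3 c3 b1 be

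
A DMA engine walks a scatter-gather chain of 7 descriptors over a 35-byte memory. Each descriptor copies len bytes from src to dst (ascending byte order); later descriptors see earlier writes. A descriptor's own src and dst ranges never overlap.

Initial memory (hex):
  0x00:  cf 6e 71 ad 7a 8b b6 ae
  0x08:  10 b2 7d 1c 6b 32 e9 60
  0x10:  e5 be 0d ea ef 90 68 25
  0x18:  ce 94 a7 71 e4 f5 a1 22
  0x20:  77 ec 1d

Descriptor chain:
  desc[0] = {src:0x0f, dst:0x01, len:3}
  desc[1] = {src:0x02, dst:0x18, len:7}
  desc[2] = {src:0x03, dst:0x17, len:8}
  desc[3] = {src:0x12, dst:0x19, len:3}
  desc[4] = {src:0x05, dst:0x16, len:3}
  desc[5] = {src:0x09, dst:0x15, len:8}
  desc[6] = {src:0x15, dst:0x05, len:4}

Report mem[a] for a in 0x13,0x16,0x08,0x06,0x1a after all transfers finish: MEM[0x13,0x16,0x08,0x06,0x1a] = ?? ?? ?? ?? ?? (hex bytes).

MEM[0x13,0x16,0x08,0x06,0x1a] = ea 7d 6b 7d e9

[0] 0x0f->0x01 len=3 : 60 e5 be
[1] 0x02->0x18 len=7 : e5 be 7a 8b b6 ae 10
[2] 0x03->0x17 len=8 : be 7a 8b b6 ae 10 b2 7d
[3] 0x12->0x19 len=3 : 0d ea ef
[4] 0x05->0x16 len=3 : 8b b6 ae
[5] 0x09->0x15 len=8 : b2 7d 1c 6b 32 e9 60 e5
[6] 0x15->0x05 len=4 : b2 7d 1c 6b
query mem[0x13]=0xea, mem[0x16]=0x7d, mem[0x08]=0x6b, mem[0x06]=0x7d, mem[0x1a]=0xe9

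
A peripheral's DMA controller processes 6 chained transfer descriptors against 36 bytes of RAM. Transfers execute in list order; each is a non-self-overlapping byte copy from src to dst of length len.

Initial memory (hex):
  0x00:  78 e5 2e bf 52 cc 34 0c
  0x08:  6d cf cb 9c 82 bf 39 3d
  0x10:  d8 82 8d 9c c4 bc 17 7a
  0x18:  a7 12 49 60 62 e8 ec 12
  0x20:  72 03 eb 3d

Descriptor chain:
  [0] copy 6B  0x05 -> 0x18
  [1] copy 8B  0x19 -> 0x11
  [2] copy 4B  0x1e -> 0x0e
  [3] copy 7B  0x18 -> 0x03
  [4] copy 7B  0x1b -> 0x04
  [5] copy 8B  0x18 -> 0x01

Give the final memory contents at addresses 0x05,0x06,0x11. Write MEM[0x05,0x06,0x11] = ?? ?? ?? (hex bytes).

MEM[0x05,0x06,0x11] = cf cb 03

#0 dst[0x18+6] := {0xcc,0x34,0x0c,0x6d,0xcf,0xcb}
#1 dst[0x11+8] := {0x34,0x0c,0x6d,0xcf,0xcb,0xec,0x12,0x72}
#2 dst[0x0e+4] := {0xec,0x12,0x72,0x03}
#3 dst[0x03+7] := {0x72,0x34,0x0c,0x6d,0xcf,0xcb,0xec}
#4 dst[0x04+7] := {0x6d,0xcf,0xcb,0xec,0x12,0x72,0x03}
#5 dst[0x01+8] := {0x72,0x34,0x0c,0x6d,0xcf,0xcb,0xec,0x12}
query mem[0x05]=0xcf, mem[0x06]=0xcb, mem[0x11]=0x03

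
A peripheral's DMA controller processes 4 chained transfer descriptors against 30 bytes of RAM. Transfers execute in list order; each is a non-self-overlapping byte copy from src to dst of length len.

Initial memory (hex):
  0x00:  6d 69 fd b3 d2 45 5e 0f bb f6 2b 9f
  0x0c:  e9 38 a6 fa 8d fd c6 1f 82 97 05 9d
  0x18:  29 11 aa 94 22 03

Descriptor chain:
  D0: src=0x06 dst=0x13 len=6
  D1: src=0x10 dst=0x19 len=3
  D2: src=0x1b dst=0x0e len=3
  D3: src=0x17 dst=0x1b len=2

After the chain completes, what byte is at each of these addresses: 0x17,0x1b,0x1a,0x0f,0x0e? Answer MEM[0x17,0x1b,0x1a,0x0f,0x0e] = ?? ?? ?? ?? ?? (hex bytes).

MEM[0x17,0x1b,0x1a,0x0f,0x0e] = 2b 2b fd 22 c6

#0 dst[0x13+6] := {0x5e,0x0f,0xbb,0xf6,0x2b,0x9f}
#1 dst[0x19+3] := {0x8d,0xfd,0xc6}
#2 dst[0x0e+3] := {0xc6,0x22,0x03}
#3 dst[0x1b+2] := {0x2b,0x9f}
query mem[0x17]=0x2b, mem[0x1b]=0x2b, mem[0x1a]=0xfd, mem[0x0f]=0x22, mem[0x0e]=0xc6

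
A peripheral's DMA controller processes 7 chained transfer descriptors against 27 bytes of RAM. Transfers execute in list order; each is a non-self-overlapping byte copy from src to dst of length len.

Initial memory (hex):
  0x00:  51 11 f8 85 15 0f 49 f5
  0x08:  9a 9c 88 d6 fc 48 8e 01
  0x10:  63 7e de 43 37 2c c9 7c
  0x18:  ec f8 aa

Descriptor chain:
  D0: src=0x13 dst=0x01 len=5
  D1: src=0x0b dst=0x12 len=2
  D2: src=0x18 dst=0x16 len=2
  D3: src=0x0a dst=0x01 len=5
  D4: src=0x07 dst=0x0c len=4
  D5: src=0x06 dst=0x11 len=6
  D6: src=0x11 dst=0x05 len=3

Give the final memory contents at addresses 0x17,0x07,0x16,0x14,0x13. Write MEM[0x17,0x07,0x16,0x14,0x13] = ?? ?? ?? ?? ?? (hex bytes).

D0: mem[0x01..0x05] <- [43 37 2c c9 7c]
D1: mem[0x12..0x13] <- [d6 fc]
D2: mem[0x16..0x17] <- [ec f8]
D3: mem[0x01..0x05] <- [88 d6 fc 48 8e]
D4: mem[0x0c..0x0f] <- [f5 9a 9c 88]
D5: mem[0x11..0x16] <- [49 f5 9a 9c 88 d6]
D6: mem[0x05..0x07] <- [49 f5 9a]
query mem[0x17]=0xf8, mem[0x07]=0x9a, mem[0x16]=0xd6, mem[0x14]=0x9c, mem[0x13]=0x9a

MEM[0x17,0x07,0x16,0x14,0x13] = f8 9a d6 9c 9a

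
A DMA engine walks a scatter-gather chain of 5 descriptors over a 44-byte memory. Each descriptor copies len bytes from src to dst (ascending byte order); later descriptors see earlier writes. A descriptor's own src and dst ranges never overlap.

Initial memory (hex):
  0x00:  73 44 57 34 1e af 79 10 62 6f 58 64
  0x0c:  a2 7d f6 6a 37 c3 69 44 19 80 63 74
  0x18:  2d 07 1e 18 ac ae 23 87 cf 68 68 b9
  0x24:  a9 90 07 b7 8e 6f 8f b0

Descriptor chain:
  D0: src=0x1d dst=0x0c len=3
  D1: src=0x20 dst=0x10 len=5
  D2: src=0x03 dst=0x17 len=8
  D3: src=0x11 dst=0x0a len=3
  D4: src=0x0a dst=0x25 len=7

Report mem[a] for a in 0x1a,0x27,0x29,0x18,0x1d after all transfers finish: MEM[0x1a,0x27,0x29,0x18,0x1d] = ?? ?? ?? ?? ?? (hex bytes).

MEM[0x1a,0x27,0x29,0x18,0x1d] = 79 b9 87 1e 6f

D0: mem[0x0c..0x0e] <- [ae 23 87]
D1: mem[0x10..0x14] <- [cf 68 68 b9 a9]
D2: mem[0x17..0x1e] <- [34 1e af 79 10 62 6f 58]
D3: mem[0x0a..0x0c] <- [68 68 b9]
D4: mem[0x25..0x2b] <- [68 68 b9 23 87 6a cf]
query mem[0x1a]=0x79, mem[0x27]=0xb9, mem[0x29]=0x87, mem[0x18]=0x1e, mem[0x1d]=0x6f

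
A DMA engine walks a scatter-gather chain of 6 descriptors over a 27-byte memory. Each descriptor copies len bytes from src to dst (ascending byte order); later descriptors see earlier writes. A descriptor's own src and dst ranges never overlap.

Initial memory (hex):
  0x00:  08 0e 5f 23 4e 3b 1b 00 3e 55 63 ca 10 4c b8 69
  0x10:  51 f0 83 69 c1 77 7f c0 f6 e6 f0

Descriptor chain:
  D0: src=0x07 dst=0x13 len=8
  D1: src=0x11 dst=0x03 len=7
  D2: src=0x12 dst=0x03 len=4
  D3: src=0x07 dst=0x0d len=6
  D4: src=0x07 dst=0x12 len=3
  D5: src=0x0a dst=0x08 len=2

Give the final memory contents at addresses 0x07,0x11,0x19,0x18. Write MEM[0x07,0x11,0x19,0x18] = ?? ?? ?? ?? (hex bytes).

[0] 0x07->0x13 len=8 : 00 3e 55 63 ca 10 4c b8
[1] 0x11->0x03 len=7 : f0 83 00 3e 55 63 ca
[2] 0x12->0x03 len=4 : 83 00 3e 55
[3] 0x07->0x0d len=6 : 55 63 ca 63 ca 10
[4] 0x07->0x12 len=3 : 55 63 ca
[5] 0x0a->0x08 len=2 : 63 ca
query mem[0x07]=0x55, mem[0x11]=0xca, mem[0x19]=0x4c, mem[0x18]=0x10

MEM[0x07,0x11,0x19,0x18] = 55 ca 4c 10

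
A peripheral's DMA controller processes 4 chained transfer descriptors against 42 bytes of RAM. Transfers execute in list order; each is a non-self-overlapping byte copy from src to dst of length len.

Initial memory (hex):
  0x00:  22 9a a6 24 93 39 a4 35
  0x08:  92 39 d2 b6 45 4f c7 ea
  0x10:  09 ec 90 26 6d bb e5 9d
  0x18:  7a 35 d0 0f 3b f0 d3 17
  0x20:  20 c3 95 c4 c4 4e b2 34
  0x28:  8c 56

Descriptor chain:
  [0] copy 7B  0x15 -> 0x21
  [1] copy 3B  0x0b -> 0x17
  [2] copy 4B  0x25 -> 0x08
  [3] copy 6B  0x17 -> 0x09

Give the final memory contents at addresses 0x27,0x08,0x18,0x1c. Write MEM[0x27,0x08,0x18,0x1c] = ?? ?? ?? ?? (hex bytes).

MEM[0x27,0x08,0x18,0x1c] = 0f 35 45 3b

[0] 0x15->0x21 len=7 : bb e5 9d 7a 35 d0 0f
[1] 0x0b->0x17 len=3 : b6 45 4f
[2] 0x25->0x08 len=4 : 35 d0 0f 8c
[3] 0x17->0x09 len=6 : b6 45 4f d0 0f 3b
query mem[0x27]=0x0f, mem[0x08]=0x35, mem[0x18]=0x45, mem[0x1c]=0x3b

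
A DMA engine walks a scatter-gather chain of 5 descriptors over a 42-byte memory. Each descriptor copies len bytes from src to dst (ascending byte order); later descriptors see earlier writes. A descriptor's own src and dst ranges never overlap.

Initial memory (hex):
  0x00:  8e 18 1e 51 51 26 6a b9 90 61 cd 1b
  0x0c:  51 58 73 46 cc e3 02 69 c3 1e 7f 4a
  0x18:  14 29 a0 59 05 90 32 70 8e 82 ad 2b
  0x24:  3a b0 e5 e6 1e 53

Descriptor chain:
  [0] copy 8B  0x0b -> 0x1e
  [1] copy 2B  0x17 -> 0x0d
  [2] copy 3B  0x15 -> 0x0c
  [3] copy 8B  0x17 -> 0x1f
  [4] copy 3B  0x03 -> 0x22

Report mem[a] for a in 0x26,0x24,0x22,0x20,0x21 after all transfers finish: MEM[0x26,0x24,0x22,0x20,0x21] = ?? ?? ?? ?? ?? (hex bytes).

MEM[0x26,0x24,0x22,0x20,0x21] = 1b 26 51 14 29

  after D0: wrote 8B at 0x1e = 1b51587346cce302
  after D1: wrote 2B at 0x0d = 4a14
  after D2: wrote 3B at 0x0c = 1e7f4a
  after D3: wrote 8B at 0x1f = 4a1429a05905901b
  after D4: wrote 3B at 0x22 = 515126
query mem[0x26]=0x1b, mem[0x24]=0x26, mem[0x22]=0x51, mem[0x20]=0x14, mem[0x21]=0x29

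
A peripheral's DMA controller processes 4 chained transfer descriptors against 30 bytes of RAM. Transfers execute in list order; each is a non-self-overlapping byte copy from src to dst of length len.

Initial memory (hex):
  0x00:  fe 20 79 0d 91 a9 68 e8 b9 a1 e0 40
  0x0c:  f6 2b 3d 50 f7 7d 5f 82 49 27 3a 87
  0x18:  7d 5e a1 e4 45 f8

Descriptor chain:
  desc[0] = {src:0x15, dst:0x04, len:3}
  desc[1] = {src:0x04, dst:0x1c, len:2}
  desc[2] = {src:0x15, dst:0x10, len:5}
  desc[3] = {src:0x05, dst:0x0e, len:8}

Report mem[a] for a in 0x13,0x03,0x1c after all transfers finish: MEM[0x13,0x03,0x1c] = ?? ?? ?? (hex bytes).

MEM[0x13,0x03,0x1c] = e0 0d 27

  after D0: wrote 3B at 0x04 = 273a87
  after D1: wrote 2B at 0x1c = 273a
  after D2: wrote 5B at 0x10 = 273a877d5e
  after D3: wrote 8B at 0x0e = 3a87e8b9a1e040f6
query mem[0x13]=0xe0, mem[0x03]=0x0d, mem[0x1c]=0x27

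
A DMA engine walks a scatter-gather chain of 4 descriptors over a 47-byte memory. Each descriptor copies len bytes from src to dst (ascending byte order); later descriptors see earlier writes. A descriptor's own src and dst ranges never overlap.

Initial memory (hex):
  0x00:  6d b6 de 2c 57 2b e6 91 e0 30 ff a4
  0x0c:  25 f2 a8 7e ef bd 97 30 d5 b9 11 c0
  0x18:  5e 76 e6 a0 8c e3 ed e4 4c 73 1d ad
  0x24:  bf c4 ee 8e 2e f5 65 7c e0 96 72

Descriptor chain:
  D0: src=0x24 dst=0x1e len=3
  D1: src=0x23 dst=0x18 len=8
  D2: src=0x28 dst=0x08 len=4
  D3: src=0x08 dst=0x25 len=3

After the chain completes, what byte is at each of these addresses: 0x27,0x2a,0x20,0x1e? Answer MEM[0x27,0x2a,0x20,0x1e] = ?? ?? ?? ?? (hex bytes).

#0 dst[0x1e+3] := {0xbf,0xc4,0xee}
#1 dst[0x18+8] := {0xad,0xbf,0xc4,0xee,0x8e,0x2e,0xf5,0x65}
#2 dst[0x08+4] := {0x2e,0xf5,0x65,0x7c}
#3 dst[0x25+3] := {0x2e,0xf5,0x65}
query mem[0x27]=0x65, mem[0x2a]=0x65, mem[0x20]=0xee, mem[0x1e]=0xf5

MEM[0x27,0x2a,0x20,0x1e] = 65 65 ee f5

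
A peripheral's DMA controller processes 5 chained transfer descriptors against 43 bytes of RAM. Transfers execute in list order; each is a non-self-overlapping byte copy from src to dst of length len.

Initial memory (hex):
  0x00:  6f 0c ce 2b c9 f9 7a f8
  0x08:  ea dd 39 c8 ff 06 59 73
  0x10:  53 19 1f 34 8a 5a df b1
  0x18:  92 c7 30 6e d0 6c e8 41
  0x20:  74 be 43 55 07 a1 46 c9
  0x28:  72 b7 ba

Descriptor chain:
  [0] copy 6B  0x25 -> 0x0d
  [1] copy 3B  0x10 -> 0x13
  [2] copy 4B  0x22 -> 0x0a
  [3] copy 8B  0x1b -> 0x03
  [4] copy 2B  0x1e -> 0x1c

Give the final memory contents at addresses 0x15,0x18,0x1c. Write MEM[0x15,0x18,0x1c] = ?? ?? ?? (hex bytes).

[0] 0x25->0x0d len=6 : a1 46 c9 72 b7 ba
[1] 0x10->0x13 len=3 : 72 b7 ba
[2] 0x22->0x0a len=4 : 43 55 07 a1
[3] 0x1b->0x03 len=8 : 6e d0 6c e8 41 74 be 43
[4] 0x1e->0x1c len=2 : e8 41
query mem[0x15]=0xba, mem[0x18]=0x92, mem[0x1c]=0xe8

MEM[0x15,0x18,0x1c] = ba 92 e8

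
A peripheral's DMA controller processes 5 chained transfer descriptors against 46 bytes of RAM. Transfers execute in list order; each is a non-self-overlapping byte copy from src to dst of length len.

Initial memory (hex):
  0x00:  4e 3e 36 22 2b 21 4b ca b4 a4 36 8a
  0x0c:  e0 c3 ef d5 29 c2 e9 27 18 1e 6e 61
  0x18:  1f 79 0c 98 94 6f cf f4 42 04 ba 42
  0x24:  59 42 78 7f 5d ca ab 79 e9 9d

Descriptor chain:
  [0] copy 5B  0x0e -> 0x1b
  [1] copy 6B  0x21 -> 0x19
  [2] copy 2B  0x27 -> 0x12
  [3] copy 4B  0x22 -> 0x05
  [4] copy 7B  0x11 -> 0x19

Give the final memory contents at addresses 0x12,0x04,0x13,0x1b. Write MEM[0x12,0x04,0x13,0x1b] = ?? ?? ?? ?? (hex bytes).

MEM[0x12,0x04,0x13,0x1b] = 7f 2b 5d 5d

[0] 0x0e->0x1b len=5 : ef d5 29 c2 e9
[1] 0x21->0x19 len=6 : 04 ba 42 59 42 78
[2] 0x27->0x12 len=2 : 7f 5d
[3] 0x22->0x05 len=4 : ba 42 59 42
[4] 0x11->0x19 len=7 : c2 7f 5d 18 1e 6e 61
query mem[0x12]=0x7f, mem[0x04]=0x2b, mem[0x13]=0x5d, mem[0x1b]=0x5d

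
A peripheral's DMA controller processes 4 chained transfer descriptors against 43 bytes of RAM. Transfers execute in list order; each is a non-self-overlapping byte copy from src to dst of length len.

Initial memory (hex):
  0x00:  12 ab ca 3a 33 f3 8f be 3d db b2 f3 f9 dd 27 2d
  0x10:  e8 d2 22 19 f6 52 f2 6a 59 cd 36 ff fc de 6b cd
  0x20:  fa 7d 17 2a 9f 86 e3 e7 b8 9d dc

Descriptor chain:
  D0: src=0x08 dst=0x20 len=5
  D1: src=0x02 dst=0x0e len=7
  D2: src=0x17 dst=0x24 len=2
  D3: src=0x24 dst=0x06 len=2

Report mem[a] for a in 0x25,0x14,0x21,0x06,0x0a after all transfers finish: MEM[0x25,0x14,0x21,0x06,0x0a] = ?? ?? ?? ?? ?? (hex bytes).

MEM[0x25,0x14,0x21,0x06,0x0a] = 59 3d db 6a b2

[0] 0x08->0x20 len=5 : 3d db b2 f3 f9
[1] 0x02->0x0e len=7 : ca 3a 33 f3 8f be 3d
[2] 0x17->0x24 len=2 : 6a 59
[3] 0x24->0x06 len=2 : 6a 59
query mem[0x25]=0x59, mem[0x14]=0x3d, mem[0x21]=0xdb, mem[0x06]=0x6a, mem[0x0a]=0xb2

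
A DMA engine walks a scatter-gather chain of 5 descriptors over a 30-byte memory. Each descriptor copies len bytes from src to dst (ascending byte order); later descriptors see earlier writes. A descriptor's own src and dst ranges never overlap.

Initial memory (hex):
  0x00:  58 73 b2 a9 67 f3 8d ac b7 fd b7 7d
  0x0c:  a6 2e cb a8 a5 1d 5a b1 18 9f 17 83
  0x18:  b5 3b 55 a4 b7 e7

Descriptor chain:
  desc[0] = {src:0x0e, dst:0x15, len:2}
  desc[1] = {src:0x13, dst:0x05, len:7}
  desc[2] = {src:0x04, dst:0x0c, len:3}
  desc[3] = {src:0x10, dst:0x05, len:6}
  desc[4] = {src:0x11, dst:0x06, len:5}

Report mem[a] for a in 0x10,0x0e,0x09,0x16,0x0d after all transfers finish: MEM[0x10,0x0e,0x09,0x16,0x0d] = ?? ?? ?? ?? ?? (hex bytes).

  after D0: wrote 2B at 0x15 = cba8
  after D1: wrote 7B at 0x05 = b118cba883b53b
  after D2: wrote 3B at 0x0c = 67b118
  after D3: wrote 6B at 0x05 = a51d5ab118cb
  after D4: wrote 5B at 0x06 = 1d5ab118cb
query mem[0x10]=0xa5, mem[0x0e]=0x18, mem[0x09]=0x18, mem[0x16]=0xa8, mem[0x0d]=0xb1

MEM[0x10,0x0e,0x09,0x16,0x0d] = a5 18 18 a8 b1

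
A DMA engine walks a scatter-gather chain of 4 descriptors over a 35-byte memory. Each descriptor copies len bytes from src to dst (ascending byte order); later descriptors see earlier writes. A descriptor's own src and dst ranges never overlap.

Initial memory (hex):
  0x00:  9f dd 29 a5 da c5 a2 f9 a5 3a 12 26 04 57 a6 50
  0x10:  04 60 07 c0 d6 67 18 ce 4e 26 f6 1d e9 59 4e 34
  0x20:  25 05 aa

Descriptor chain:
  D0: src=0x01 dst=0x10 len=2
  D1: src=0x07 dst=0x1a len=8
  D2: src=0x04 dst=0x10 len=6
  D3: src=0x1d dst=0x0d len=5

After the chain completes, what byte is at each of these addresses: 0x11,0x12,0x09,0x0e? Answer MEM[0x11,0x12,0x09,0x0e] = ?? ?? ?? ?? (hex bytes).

MEM[0x11,0x12,0x09,0x0e] = a6 a2 3a 26

[0] 0x01->0x10 len=2 : dd 29
[1] 0x07->0x1a len=8 : f9 a5 3a 12 26 04 57 a6
[2] 0x04->0x10 len=6 : da c5 a2 f9 a5 3a
[3] 0x1d->0x0d len=5 : 12 26 04 57 a6
query mem[0x11]=0xa6, mem[0x12]=0xa2, mem[0x09]=0x3a, mem[0x0e]=0x26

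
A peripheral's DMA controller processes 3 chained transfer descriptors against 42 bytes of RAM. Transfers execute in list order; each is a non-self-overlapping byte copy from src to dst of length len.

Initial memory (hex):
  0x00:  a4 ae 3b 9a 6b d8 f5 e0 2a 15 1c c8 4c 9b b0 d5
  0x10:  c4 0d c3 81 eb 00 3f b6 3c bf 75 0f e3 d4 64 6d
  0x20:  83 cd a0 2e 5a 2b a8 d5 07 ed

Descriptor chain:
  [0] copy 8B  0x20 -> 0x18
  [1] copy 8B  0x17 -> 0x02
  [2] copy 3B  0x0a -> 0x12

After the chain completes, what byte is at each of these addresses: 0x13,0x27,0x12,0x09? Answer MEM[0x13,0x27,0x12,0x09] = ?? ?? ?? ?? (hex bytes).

MEM[0x13,0x27,0x12,0x09] = c8 d5 1c a8

[0] 0x20->0x18 len=8 : 83 cd a0 2e 5a 2b a8 d5
[1] 0x17->0x02 len=8 : b6 83 cd a0 2e 5a 2b a8
[2] 0x0a->0x12 len=3 : 1c c8 4c
query mem[0x13]=0xc8, mem[0x27]=0xd5, mem[0x12]=0x1c, mem[0x09]=0xa8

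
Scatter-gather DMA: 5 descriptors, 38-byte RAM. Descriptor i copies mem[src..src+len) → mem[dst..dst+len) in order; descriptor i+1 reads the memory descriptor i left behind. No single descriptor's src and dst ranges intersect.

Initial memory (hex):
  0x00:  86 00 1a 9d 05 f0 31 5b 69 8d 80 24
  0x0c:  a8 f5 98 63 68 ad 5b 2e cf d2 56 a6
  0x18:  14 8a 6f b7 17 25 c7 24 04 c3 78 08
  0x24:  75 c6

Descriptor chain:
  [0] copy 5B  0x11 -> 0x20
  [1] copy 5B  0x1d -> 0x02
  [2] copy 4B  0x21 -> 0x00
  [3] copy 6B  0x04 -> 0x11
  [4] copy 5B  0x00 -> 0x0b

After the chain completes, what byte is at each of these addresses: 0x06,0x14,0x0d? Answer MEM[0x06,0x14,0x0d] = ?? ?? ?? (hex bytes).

MEM[0x06,0x14,0x0d] = 5b 5b cf

D0: mem[0x20..0x24] <- [ad 5b 2e cf d2]
D1: mem[0x02..0x06] <- [25 c7 24 ad 5b]
D2: mem[0x00..0x03] <- [5b 2e cf d2]
D3: mem[0x11..0x16] <- [24 ad 5b 5b 69 8d]
D4: mem[0x0b..0x0f] <- [5b 2e cf d2 24]
query mem[0x06]=0x5b, mem[0x14]=0x5b, mem[0x0d]=0xcf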